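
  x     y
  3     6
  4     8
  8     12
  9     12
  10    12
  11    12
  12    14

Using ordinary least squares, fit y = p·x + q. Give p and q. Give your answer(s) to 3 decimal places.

p = 0.778, q = 4.520

Forming AᵀA = [[535, 57]; [57, 7]] and Aᵀy = [674, 76]ᵀ gives AᵀA·[p, q]ᵀ = Aᵀy.
Δ = 535·7 − 57² = 496.
p = (674·7 − 57·76)/496 = 193/248; q = (535·76 − 57·674)/496 = 1121/248.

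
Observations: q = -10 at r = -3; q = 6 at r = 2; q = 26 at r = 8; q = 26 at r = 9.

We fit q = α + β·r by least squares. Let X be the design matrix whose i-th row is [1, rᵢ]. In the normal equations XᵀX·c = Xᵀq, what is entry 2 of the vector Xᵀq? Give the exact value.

Entry 2 ↔ basis r, so (Xᵀq)_{2} = Σᵢ (r)·qᵢ = (-3)·(-10) + (2)·(6) + (8)·(26) + (9)·(26) = 484.

484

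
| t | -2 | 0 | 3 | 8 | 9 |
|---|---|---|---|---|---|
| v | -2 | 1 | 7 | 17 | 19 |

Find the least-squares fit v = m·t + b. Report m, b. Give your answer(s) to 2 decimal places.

m = 1.94, b = 1.42

Entries of XᵀX: Σt·t = 158, Σt = 18, Σ1 = 5.
Moment sums: Σt·v = 332, Σv = 42.
XᵀX·[m, b]ᵀ = Xᵀv becomes [[158, 18]; [18, 5]]·[m, b]ᵀ = [332, 42]ᵀ.
Determinant 158·5 − 18² = 466.
m = (332·5 − 18·42)/466 = 452/233; b = (158·42 − 18·332)/466 = 330/233.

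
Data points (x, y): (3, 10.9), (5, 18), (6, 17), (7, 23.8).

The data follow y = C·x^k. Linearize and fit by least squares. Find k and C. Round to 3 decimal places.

With ln yᵢ as the transformed response and ln xᵢ as the regressor:
Σln x = 6.4457, Σ(ln x)² = 10.7942, Σln y = 11.2820, Σln x·ln y = 18.5206.
Equations: 10.7942·k + 6.4457·ln C = 18.5206;  6.4457·k + 4·ln C = 11.2820.
Δ = 10.7942·4 − (6.4457)² = 1.6295; k = (18.5206·4 − 6.4457·11.2820)/1.6295 = 0.83546, ln C = (10.7942·11.2820 − 6.4457·18.5206)/1.6295 = 1.47422, so C = exp(1.47422) = 4.36763.

k = 0.835, C = 4.368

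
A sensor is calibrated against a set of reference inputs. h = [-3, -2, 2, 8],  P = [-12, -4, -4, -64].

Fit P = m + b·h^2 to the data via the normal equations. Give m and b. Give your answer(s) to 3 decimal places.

m = -1.016, b = -0.987

Normal-equation sums: Σ1 = 4, Σh^2 = 81, Σh^2·h^2 = 4209.
Right-hand side: ΣP = -84, Σh^2·P = -4236.
Determinant 4·4209 − 81² = 10275.
m = ((-84)·4209 − 81·(-4236))/10275 = -696/685; b = (4·(-4236) − 81·(-84))/10275 = -676/685.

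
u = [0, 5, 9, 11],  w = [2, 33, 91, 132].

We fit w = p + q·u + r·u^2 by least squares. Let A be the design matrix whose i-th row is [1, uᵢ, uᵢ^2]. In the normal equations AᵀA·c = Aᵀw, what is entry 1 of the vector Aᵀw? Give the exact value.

258

Entry 1 ↔ basis 1, so (Aᵀw)_{1} = Σᵢ wᵢ = (1)·(2) + (1)·(33) + (1)·(91) + (1)·(132) = 258.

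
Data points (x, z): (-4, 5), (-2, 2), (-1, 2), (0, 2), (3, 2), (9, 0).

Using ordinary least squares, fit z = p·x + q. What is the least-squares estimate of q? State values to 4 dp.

q = 2.4072

Setting ∂/∂p … = 0 gives: 111·p + 5·q = -20;  5·p + 6·q = 13.
(Σx·x = 111, Σx = 5, Σ1 = 6, Σx·z = -20, Σz = 13.)
Determinant 111·6 − 5² = 641.
p = ((-20)·6 − 5·13)/641 = -185/641; q = (111·13 − 5·(-20))/641 = 1543/641.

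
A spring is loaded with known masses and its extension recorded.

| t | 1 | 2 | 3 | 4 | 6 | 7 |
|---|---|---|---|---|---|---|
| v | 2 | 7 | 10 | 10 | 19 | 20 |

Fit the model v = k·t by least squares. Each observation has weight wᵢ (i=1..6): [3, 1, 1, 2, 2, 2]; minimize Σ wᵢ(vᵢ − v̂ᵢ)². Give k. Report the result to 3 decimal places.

Sums needed: Σwᵢ·t·t = 218.
Right-hand side: Σwᵢ·t·v = 638.
XᵀWX·[k]ᵀ = XᵀWv becomes [[218]]·[k]ᵀ = [638]ᵀ.
Hence k = 638 / 218 ≈ 2.92661.

k = 2.927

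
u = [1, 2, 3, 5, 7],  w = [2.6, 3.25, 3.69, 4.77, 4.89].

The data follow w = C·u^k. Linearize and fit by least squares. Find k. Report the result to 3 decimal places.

k = 0.344

Linearized form: ln w = k·ln u + ln C. From the 5 transformed points,
Σln u = 5.3471, Σ(ln u)² = 8.0643, Σln w = 6.5893, Σln u·ln w = 7.8544.
Equations: 8.0643·k + 5.3471·ln C = 7.8544;  5.3471·k + 5·ln C = 6.5893.
Δ = 8.0643·5 − (5.3471)² = 11.7297; k = (7.8544·5 − 5.3471·6.5893)/11.7297 = 0.34426, ln C = (8.0643·6.5893 − 5.3471·7.8544)/11.7297 = 0.94971.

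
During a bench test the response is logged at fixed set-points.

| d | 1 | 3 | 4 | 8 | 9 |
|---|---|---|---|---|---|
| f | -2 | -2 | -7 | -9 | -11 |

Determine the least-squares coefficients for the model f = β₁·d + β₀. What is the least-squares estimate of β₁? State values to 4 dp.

β₁ = -1.1304

Normal-equation sums: Σd·d = 171, Σd = 25, Σ1 = 5.
And Σd·f = -207, Σf = -31.
Δ = 171·5 − 25² = 230.
β₁ = ((-207)·5 − 25·(-31))/230 = -26/23; β₀ = (171·(-31) − 25·(-207))/230 = -63/115.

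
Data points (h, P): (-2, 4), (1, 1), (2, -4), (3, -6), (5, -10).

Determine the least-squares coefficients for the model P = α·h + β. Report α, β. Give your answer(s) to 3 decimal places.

α = -2.090, β = 0.761

Normal-equation sums: Σh·h = 43, Σh = 9, Σ1 = 5.
And Σh·P = -83, ΣP = -15.
Determinant 43·5 − 9² = 134.
α = ((-83)·5 − 9·(-15))/134 = -140/67; β = (43·(-15) − 9·(-83))/134 = 51/67.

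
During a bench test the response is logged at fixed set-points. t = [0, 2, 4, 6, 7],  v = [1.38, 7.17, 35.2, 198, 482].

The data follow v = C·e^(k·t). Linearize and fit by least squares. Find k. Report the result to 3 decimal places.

k = 0.834

With ln vᵢ as the transformed response and tᵢ as the regressor:
XᵀX = [[105.0000, 19.0000]; [19.0000, 5]], rhs = [93.1592, 17.3192]ᵀ  (here Σt = 19.0000, Σ(t)² = 105.0000, Σln v = 17.3192, Σt·ln v = 93.1592).
Solving (det = 164.0000): k = 0.83372, ln C = 0.29571.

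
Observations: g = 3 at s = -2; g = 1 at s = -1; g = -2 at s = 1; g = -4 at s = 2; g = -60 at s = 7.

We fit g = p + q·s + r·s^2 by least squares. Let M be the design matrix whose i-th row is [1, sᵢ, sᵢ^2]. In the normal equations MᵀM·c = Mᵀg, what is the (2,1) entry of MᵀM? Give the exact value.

7

Row 2 ↔ basis s, column 1 ↔ basis 1, so (MᵀM)_{2,1} = Σᵢ s = (-2)·(1) + (-1)·(1) + (1)·(1) + (2)·(1) + (7)·(1) = 7.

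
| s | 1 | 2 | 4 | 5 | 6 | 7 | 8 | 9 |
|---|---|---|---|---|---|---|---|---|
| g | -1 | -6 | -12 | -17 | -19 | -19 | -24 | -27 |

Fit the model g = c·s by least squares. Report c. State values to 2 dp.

Entries of AᵀA: Σs·s = 276.
Moment sums: Σs·g = -828.
Normal equations: [[276]]·[c]ᵀ = [-828]ᵀ.
Hence c = -828 / 276 ≈ -3.

c = -3.00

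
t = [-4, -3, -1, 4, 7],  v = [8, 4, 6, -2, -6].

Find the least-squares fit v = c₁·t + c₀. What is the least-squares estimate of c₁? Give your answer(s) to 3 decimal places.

Compute the Gram sums: Σt·t = 91, Σt = 3, Σ1 = 5.
For Mᵀv: Σt·v = -100, Σv = 10.
Determinant 91·5 − 3² = 446.
c₁ = ((-100)·5 − 3·10)/446 = -265/223; c₀ = (91·10 − 3·(-100))/446 = 605/223.

c₁ = -1.188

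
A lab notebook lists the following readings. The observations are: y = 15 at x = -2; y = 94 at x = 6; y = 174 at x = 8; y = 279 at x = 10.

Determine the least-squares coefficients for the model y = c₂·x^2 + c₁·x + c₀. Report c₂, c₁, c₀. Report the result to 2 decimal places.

c₂ = 3.03, c₁ = -2.28, c₀ = -1.69

From the data, Σx^2·x^2 = 15408, Σx^2·x = 1720, Σx^2 = 204, Σx·x = 204, Σx = 22, Σ1 = 4.
For Aᵀy: Σx^2·y = 42480, Σx·y = 4716, Σy = 562.
AᵀA·[c₂, c₁, c₀]ᵀ = Aᵀy becomes [[15408, 1720, 204]; [1720, 204, 22]; [204, 22, 4]]·[c₂, c₁, c₀]ᵀ = [42480, 4716, 562]ᵀ.
Row-reducing yields c₂ = 21893/7216, c₁ = -8229/3608, c₀ = -761/451.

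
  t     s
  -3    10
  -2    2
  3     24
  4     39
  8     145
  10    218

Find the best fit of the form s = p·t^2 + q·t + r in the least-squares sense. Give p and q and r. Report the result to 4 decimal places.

The normal system XᵀX·[p, q, r]ᵀ = Xᵀs is [[14530, 1568, 202]; [1568, 202, 20]; [202, 20, 6]]·[p, q, r]ᵀ = [32018, 3534, 438]ᵀ.
Inverting the 3×3 Gram matrix, [p, q, r]ᵀ = [180727/92103, 19703/8373, -27800/30701]ᵀ.

p = 1.9622, q = 2.3532, r = -0.9055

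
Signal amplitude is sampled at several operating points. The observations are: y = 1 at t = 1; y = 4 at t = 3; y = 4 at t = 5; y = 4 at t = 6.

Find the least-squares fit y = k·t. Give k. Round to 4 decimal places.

Setting ∂/∂k … = 0 gives: 71·k = 57.
k = 57/71 = 0.802817.

k = 0.8028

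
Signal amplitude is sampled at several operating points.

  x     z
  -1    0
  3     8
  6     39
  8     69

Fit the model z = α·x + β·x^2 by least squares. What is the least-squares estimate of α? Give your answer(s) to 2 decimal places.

Forming MᵀM = [[110, 754]; [754, 5474]] and Mᵀz = [810, 5892]ᵀ gives MᵀM·[α, β]ᵀ = Mᵀz.
Eliminating β: 5474·(row 1) − 754·(row 2) gives 33624·α = 5474·810 − 754·5892 = -8628, so α = -719/2802.
Then β = (5892 − 754·(-719/2802))/5474 = 3115/2802.

α = -0.26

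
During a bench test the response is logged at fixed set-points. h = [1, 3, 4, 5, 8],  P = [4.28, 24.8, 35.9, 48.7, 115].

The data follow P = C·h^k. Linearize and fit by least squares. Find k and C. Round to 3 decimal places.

Taking logs, ln P = k·ln h + ln C, so regress ln P on ln h.
Over the data: Σln h = 6.1738, Σ(ln h)² = 10.0431, Σln P = 16.8761, Σln h·ln P = 24.6120.
Normal system: [[10.0431, 6.1738]; [6.1738, 5]]·[k, ln C]ᵀ = [24.6120, 16.8761]ᵀ.
Solving (det = 12.1000): k = 1.55953, ln C = 1.44959, so C = exp(1.44959) = 4.26138.

k = 1.560, C = 4.261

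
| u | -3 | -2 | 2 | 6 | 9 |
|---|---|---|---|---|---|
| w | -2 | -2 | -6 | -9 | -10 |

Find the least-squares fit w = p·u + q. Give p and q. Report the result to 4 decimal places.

p = -0.7262, q = -4.0570

Forming AᵀA = [[134, 12]; [12, 5]] and Aᵀw = [-146, -29]ᵀ gives AᵀA·[p, q]ᵀ = Aᵀw.
Determinant 134·5 − 12² = 526.
p = ((-146)·5 − 12·(-29))/526 = -191/263; q = (134·(-29) − 12·(-146))/526 = -1067/263.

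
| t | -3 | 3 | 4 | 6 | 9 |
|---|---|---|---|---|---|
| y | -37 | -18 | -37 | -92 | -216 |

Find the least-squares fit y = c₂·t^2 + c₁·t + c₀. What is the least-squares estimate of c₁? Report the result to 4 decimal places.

Forming XᵀX = [[8275, 1009, 151]; [1009, 151, 19]; [151, 19, 5]] and Xᵀy = [-21895, -2587, -400]ᵀ gives XᵀX·[c₂, c₁, c₀]ᵀ = Xᵀy.
Solving the 3×3 system (Gaussian elimination) gives c₂ = -85851/28702, c₁ = 85499/28702, c₀ = -14178/14351.

c₁ = 2.9789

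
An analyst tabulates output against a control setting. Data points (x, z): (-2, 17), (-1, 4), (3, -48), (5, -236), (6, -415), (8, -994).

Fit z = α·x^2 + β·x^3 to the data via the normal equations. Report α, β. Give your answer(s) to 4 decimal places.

α = 0.6035, β = -2.0171

Sums needed: Σx^2·x^2 = 6115, Σx^2·x^3 = 43879, Σx^3·x^3 = 325219.
For Mᵀz: Σx^2·z = -84816, Σx^3·z = -629504.
So MᵀM·[α, β]ᵀ = Mᵀz: [[6115, 43879]; [43879, 325219]]·[α, β]ᵀ = [-84816, -629504]ᵀ.
Δ = 6115·325219 − 43879² = 63347544.
α = ((-84816)·325219 − 43879·(-629504))/63347544 = 4778914/7918443; β = (6115·(-629504) − 43879·(-84816))/63347544 = -15971962/7918443.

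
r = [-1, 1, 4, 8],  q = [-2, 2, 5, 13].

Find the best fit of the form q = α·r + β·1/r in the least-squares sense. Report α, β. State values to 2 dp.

α = 1.54, β = 0.34

Normal-equation sums: Σr·r = 82, Σr·1/r = 4, Σ1/r·1/r = 133/64.
And Σr·q = 128, Σ1/r·q = 55/8.
Δ = 82·(133/64) − 4² = 4941/32.
α = (128·(133/64) − 4·(55/8))/(4941/32) = 848/549; β = (82·(55/8) − 4·128)/(4941/32) = 184/549.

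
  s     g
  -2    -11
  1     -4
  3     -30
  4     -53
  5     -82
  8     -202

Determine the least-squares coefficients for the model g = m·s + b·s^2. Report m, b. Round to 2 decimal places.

m = -0.99, b = -3.04

XᵀX·[m, b]ᵀ = Xᵀg reads: 119·m + 721·b = -2310;  721·m + 5075·b = -16144.
Δ = 119·5075 − 721² = 84084.
m = ((-2310)·5075 − 721·(-16144))/84084 = -5959/6006; b = (119·(-16144) − 721·(-2310))/84084 = -18259/6006.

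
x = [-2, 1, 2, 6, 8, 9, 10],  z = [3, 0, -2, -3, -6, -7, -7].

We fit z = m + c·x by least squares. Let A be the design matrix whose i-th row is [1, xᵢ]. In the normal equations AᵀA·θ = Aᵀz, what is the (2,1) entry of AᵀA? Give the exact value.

Row 2 ↔ basis x, column 1 ↔ basis 1, so (AᵀA)_{2,1} = Σᵢ x = (-2)·(1) + (1)·(1) + (2)·(1) + (6)·(1) + (8)·(1) + (9)·(1) + (10)·(1) = 34.

34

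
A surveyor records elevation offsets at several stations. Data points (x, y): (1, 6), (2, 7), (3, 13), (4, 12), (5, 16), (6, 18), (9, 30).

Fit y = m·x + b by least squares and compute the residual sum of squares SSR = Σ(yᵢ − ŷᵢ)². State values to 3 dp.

SSR = 15.293

Sums needed: Σx·x = 172, Σx = 30, Σ1 = 7.
And Σx·y = 565, Σy = 102.
Normal equations: [[172, 30]; [30, 7]]·[m, b]ᵀ = [565, 102]ᵀ.
det = 172·7 − 30² = 304.
m = (565·7 − 30·102)/304 = 895/304; b = (172·102 − 30·565)/304 = 297/152.
Residuals: 335/304, -16/19, 673/304, -263/152, -205/304, -123/76, 471/304; SSR = 4649/304.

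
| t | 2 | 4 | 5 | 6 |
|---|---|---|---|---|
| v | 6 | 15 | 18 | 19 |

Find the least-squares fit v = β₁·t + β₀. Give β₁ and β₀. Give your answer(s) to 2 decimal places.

Normal-equation sums: Σt·t = 81, Σt = 17, Σ1 = 4.
Moment sums: Σt·v = 276, Σv = 58.
So XᵀX·[β₁, β₀]ᵀ = Xᵀv: [[81, 17]; [17, 4]]·[β₁, β₀]ᵀ = [276, 58]ᵀ.
Determinant 81·4 − 17² = 35.
β₁ = (276·4 − 17·58)/35 = 118/35; β₀ = (81·58 − 17·276)/35 = 6/35.

β₁ = 3.37, β₀ = 0.17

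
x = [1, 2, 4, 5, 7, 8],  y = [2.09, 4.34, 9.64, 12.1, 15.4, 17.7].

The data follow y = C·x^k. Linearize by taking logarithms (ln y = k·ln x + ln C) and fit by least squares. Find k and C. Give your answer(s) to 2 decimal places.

k = 1.04, C = 2.14

Let Y = ln y. Fitting Y = k·ln x + ln C by least squares:
XᵀX = [[13.1032, 7.7142]; [7.7142, 6]], rhs = [19.4676, 12.5721]ᵀ  (here Σln x = 7.7142, Σ(ln x)² = 13.1032, Σln y = 12.5721, Σln x·ln y = 19.4676).
Solving (det = 19.1098): k = 1.03724, ln C = 0.76177, so C = exp(0.76177) = 2.14205.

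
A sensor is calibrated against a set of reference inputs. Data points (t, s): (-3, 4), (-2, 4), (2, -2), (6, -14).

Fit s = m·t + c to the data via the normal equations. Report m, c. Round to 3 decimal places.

m = -2.010, c = -0.493

From the data, Σt·t = 53, Σt = 3, Σ1 = 4.
And Σt·s = -108, Σs = -8.
So AᵀA·[m, c]ᵀ = Aᵀs: [[53, 3]; [3, 4]]·[m, c]ᵀ = [-108, -8]ᵀ.
Eliminating c: 4·(row 1) − 3·(row 2) gives 203·m = 4·(-108) − 3·(-8) = -408, so m = -408/203.
Then c = ((-8) − 3·(-408/203))/4 = -100/203.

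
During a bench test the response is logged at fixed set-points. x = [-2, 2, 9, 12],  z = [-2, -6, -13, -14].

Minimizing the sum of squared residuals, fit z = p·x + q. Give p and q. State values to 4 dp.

Forming MᵀM = [[233, 21]; [21, 4]] and Mᵀz = [-293, -35]ᵀ gives MᵀM·[p, q]ᵀ = Mᵀz.
Δ = 233·4 − 21² = 491.
p = ((-293)·4 − 21·(-35))/491 = -437/491; q = (233·(-35) − 21·(-293))/491 = -2002/491.

p = -0.8900, q = -4.0774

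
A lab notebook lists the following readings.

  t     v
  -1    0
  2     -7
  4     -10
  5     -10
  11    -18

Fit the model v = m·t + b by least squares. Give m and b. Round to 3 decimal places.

m = -1.434, b = -2.977

From the data, Σt·t = 167, Σt = 21, Σ1 = 5.
And Σt·v = -302, Σv = -45.
MᵀM·[m, b]ᵀ = Mᵀv becomes [[167, 21]; [21, 5]]·[m, b]ᵀ = [-302, -45]ᵀ.
Determinant 167·5 − 21² = 394.
m = ((-302)·5 − 21·(-45))/394 = -565/394; b = (167·(-45) − 21·(-302))/394 = -1173/394.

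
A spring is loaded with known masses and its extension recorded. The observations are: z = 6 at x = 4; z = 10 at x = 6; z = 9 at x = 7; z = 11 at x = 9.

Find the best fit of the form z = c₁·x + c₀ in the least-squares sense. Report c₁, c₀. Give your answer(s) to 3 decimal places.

With design matrix M, MᵀM = [[182, 26]; [26, 4]] and Mᵀz = [246, 36]ᵀ.
det = 182·4 − 26² = 52.
c₁ = (246·4 − 26·36)/52 = 12/13; c₀ = (182·36 − 26·246)/52 = 3.

c₁ = 0.923, c₀ = 3.000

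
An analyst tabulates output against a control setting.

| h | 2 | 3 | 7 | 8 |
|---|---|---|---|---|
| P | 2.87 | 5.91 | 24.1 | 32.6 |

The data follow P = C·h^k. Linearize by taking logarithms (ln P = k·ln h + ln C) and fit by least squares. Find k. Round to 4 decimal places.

Linearized form: ln P = k·ln h + ln C. From the 4 transformed points,
Σln h = 5.8171, Σ(ln h)² = 9.7980, Σln P = 9.4975, Σln h·ln P = 16.1204.
Equations: 9.7980·k + 5.8171·ln C = 16.1204;  5.8171·k + 4·ln C = 9.4975.
Δ = 9.7980·4 − (5.8171)² = 5.3534; k = (16.1204·4 − 5.8171·9.4975)/5.3534 = 1.72480, ln C = (9.7980·9.4975 − 5.8171·16.1204)/5.3534 = -0.13397.

k = 1.7248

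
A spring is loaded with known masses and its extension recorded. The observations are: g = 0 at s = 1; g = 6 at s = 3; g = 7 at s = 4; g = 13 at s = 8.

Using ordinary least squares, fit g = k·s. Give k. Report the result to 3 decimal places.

Entries of MᵀM: Σs·s = 90.
For Mᵀg: Σs·g = 150.
Hence k = 150 / 90 ≈ 1.66667.

k = 1.667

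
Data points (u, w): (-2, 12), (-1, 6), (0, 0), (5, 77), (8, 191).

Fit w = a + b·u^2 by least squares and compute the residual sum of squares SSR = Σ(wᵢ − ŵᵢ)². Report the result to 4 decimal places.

The normal equations are: 5·a + 94·b = 286;  94·a + 4738·b = 14203.
det = 5·4738 − 94² = 14854.
a = (286·4738 − 94·14203)/14854 = 9993/7427; b = (5·14203 − 94·286)/14854 = 44131/14854.
Residuals: -9131/7427, 25007/14854, -9993/7427, 20497/14854, -3628/7427; SSR = 123271/14854.

SSR = 8.2988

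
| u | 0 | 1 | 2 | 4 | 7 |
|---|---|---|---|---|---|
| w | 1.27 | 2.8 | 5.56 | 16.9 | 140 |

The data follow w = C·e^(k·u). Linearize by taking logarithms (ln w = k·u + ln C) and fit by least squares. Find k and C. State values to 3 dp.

k = 0.658, C = 1.363

With ln wᵢ as the transformed response and uᵢ as the regressor:
Σu = 14.0000, Σ(u)² = 70.0000, Σln w = 10.7532, Σu·ln w = 50.3616.
Equations: 70.0000·k + 14.0000·ln C = 50.3616;  14.0000·k + 5·ln C = 10.7532.
Δ = 70.0000·5 − (14.0000)² = 154.0000; k = (50.3616·5 − 14.0000·10.7532)/154.0000 = 0.65755, ln C = (70.0000·10.7532 − 14.0000·50.3616)/154.0000 = 0.30949, so C = exp(0.30949) = 1.36273.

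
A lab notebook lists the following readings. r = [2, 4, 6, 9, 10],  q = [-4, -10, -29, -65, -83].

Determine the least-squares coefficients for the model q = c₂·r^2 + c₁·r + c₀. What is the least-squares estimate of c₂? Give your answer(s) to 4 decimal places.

c₂ = -0.9760

Sums needed: Σr^2·r^2 = 18129, Σr^2·r = 2017, Σr^2 = 237, Σr·r = 237, Σr = 31, Σ1 = 5.
And Σr^2·q = -14785, Σr·q = -1637, Σq = -191.
Normal equations: [[18129, 2017, 237]; [2017, 237, 31]; [237, 31, 5]]·[c₂, c₁, c₀]ᵀ = [-14785, -1637, -191]ᵀ.
Row-reducing yields c₂ = -11028/11299, c₁ = 20597/11299, c₀ = -36596/11299.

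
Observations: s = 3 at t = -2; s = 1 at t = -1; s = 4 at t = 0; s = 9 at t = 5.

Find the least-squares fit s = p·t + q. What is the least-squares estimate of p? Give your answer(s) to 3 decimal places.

p = 1.017

Compute the Gram sums: Σt·t = 30, Σt = 2, Σ1 = 4.
Right-hand side: Σt·s = 38, Σs = 17.
AᵀA·[p, q]ᵀ = Aᵀs becomes [[30, 2]; [2, 4]]·[p, q]ᵀ = [38, 17]ᵀ.
det = 30·4 − 2² = 116.
p = (38·4 − 2·17)/116 = 59/58; q = (30·17 − 2·38)/116 = 217/58.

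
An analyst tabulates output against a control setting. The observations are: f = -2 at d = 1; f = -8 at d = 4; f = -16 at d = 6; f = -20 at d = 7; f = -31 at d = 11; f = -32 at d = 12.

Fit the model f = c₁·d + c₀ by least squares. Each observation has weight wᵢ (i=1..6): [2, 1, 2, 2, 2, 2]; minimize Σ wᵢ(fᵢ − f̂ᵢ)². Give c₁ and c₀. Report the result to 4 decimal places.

c₁ = -2.8434, c₀ = 1.0717

AᵀWA·[c₁, c₀]ᵀ = AᵀWf reads: 718·c₁ + 78·c₀ = -1958;  78·c₁ + 11·c₀ = -210.
Eliminating c₀: 11·(row 1) − 78·(row 2) gives 1814·c₁ = 11·(-1958) − 78·(-210) = -5158, so c₁ = -2579/907.
Then c₀ = ((-210) − 78·(-2579/907))/11 = 972/907.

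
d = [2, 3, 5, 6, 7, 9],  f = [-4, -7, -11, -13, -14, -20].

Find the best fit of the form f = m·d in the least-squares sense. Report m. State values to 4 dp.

From the data, Σd·d = 204.
Moment sums: Σd·f = -440.
MᵀM·[m]ᵀ = Mᵀf becomes [[204]]·[m]ᵀ = [-440]ᵀ.
m = (-440)/204 = -2.15686.

m = -2.1569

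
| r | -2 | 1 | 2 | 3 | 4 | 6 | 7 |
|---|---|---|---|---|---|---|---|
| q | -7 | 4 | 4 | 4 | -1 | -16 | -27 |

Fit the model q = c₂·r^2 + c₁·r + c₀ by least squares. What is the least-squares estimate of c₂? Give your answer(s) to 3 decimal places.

Setting ∂/∂c₂ … = 0 gives: 4067·c₂ + 651·c₁ + 119·c₀ = -1887;  651·c₂ + 119·c₁ + 21·c₀ = -251;  119·c₂ + 21·c₁ + 7·c₀ = -39.
(Σr^2·r^2 = 4067, Σr^2·r = 651, Σr^2 = 119, Σr·r = 119, Σr = 21, Σ1 = 7, Σr^2·q = -1887, Σr·q = -251, Σq = -39.)
Inverting the 3×3 Gram matrix, [c₂, c₁, c₀]ᵀ = [-1041/1001, 3070/1001, 2910/1001]ᵀ.

c₂ = -1.040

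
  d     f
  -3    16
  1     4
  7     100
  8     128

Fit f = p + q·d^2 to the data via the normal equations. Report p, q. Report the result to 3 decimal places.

From the data, Σ1 = 4, Σd^2 = 123, Σd^2·d^2 = 6579.
For Mᵀf: Σf = 248, Σd^2·f = 13240.
MᵀM·[p, q]ᵀ = Mᵀf becomes [[4, 123]; [123, 6579]]·[p, q]ᵀ = [248, 13240]ᵀ.
det = 4·6579 − 123² = 11187.
p = (248·6579 − 123·13240)/11187 = 1024/3729; q = (4·13240 − 123·248)/11187 = 22456/11187.

p = 0.275, q = 2.007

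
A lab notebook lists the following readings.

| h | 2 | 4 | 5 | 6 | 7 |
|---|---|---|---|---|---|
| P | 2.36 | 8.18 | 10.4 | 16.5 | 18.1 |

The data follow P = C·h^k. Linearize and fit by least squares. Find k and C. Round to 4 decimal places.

Linearized form: ln P = k·ln h + ln C. From the 5 transformed points,
XᵀX = [[11.9895, 7.4265]; [7.4265, 5]], rhs = [17.9359, 11.0014]ᵀ  (here Σln h = 7.4265, Σ(ln h)² = 11.9895, Σln P = 11.0014, Σln h·ln P = 17.9359).
Slope k = (n·Σln h·ln P − Σln h·Σln P)/(n·Σ(ln h)² − (Σln h)²) = (5·17.9359 − 7.4265·11.0014)/4.7940 = 1.66389; ln C = (Σln P − k·Σln h)/n = -0.27110, so C = exp(-0.27110) = 0.76254.

k = 1.6639, C = 0.7625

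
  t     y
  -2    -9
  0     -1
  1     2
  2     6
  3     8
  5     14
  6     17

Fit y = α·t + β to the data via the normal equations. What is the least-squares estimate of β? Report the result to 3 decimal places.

Entries of XᵀX: Σt·t = 79, Σt = 15, Σ1 = 7.
Right-hand side: Σt·y = 228, Σy = 37.
Normal equations: [[79, 15]; [15, 7]]·[α, β]ᵀ = [228, 37]ᵀ.
Eliminating β: 7·(row 1) − 15·(row 2) gives 328·α = 7·228 − 15·37 = 1041, so α = 1041/328.
Then β = (37 − 15·(1041/328))/7 = -497/328.

β = -1.515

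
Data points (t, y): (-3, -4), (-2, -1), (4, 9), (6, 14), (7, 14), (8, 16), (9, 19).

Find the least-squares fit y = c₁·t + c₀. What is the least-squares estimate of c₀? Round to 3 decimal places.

c₀ = 2.010

With design matrix A, AᵀA = [[259, 29]; [29, 7]] and Aᵀy = [531, 67]ᵀ.
Δ = 259·7 − 29² = 972.
c₁ = (531·7 − 29·67)/972 = 887/486; c₀ = (259·67 − 29·531)/972 = 977/486.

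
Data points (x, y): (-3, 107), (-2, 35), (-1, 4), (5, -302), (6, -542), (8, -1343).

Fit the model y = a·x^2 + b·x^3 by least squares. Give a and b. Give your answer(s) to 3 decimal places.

a = 2.830, b = -2.978

The normal equations are: 6115·a + 43393·b = -111907;  43393·a + 325219·b = -845611.
(Σx^2·x^2 = 6115, Σx^2·x^3 = 43393, Σx^3·x^3 = 325219, Σx^2·y = -111907, Σx^3·y = -845611.)
Determinant 6115·325219 − 43393² = 105761736.
a = ((-111907)·325219 − 43393·(-845611))/105761736 = 49885915/17626956; b = (6115·(-845611) − 43393·(-111907))/105761736 = -52488469/17626956.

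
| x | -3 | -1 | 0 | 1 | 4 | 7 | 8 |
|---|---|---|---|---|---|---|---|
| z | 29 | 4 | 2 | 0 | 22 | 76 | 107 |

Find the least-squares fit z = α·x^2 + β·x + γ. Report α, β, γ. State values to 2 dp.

α = 2.02, β = -3.09, γ = 0.93

From the data, Σx^2·x^2 = 6836, Σx^2·x = 892, Σx^2 = 140, Σx·x = 140, Σx = 16, Σ1 = 7.
Right-hand side: Σx^2·z = 11189, Σx·z = 1385, Σz = 240.
So MᵀM·[α, β, γ]ᵀ = Mᵀz: [[6836, 892, 140]; [892, 140, 16]; [140, 16, 7]]·[α, β, γ]ᵀ = [11189, 1385, 240]ᵀ.
Inverting the 3×3 Gram matrix, [α, β, γ]ᵀ = [39893/19743, -243847/78972, 6128/6581]ᵀ.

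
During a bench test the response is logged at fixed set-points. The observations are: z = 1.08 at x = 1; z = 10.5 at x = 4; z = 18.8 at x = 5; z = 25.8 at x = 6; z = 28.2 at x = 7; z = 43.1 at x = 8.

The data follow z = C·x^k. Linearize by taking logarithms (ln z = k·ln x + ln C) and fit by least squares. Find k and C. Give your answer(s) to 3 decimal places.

k = 1.747, C = 1.055

Taking logs, ln z = k·ln x + ln C, so regress ln z on ln x.
Σln x = 8.8128, Σ(ln x)² = 15.8331, Σln z = 15.7154, Σln x·ln z = 28.1295.
Equations: 15.8331·k + 8.8128·ln C = 28.1295;  8.8128·k + 6·ln C = 15.7154.
Slope k = (n·Σln x·ln z − Σln x·Σln z)/(n·Σ(ln x)² − (Σln x)²) = (6·28.1295 − 8.8128·15.7154)/17.3327 = 1.74696; ln C = (Σln z − k·Σln x)/n = 0.05329, so C = exp(0.05329) = 1.05473.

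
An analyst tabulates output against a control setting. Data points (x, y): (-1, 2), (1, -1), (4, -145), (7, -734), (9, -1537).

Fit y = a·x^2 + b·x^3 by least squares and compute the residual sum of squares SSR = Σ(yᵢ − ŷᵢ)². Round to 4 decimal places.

With design matrix M, MᵀM = [[9220, 76880]; [76880, 653188]] and Mᵀy = [-162782, -1381518]ᵀ.
Determinant 9220·653188 − 76880² = 111858960.
a = ((-162782)·653188 − 76880·(-1381518))/111858960 = -14518147/13982370; b = (9220·(-1381518) − 76880·(-162782))/111858960 = -5572895/2796474.
Residuals: 2436402/2330395, 14200126/6991185, -5913449/6991185, 2922274/6991185, -288418/2330395; SSR = 42814673/6991185.

SSR = 6.1241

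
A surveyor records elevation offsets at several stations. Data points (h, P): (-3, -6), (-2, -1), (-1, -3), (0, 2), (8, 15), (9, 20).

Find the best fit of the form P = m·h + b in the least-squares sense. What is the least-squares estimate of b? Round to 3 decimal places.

b = 0.888

Sums needed: Σh·h = 159, Σh = 11, Σ1 = 6.
Right-hand side: Σh·P = 323, ΣP = 27.
Normal equations: [[159, 11]; [11, 6]]·[m, b]ᵀ = [323, 27]ᵀ.
Eliminating b: 6·(row 1) − 11·(row 2) gives 833·m = 6·323 − 11·27 = 1641, so m = 1641/833.
Then b = (27 − 11·(1641/833))/6 = 740/833.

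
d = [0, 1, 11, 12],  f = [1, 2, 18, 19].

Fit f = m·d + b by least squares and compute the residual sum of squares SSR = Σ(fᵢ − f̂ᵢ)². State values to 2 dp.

Setting ∂/∂m … = 0 gives: 266·m + 24·b = 428;  24·m + 4·b = 40.
det = 266·4 − 24² = 488.
m = (428·4 − 24·40)/488 = 94/61; b = (266·40 − 24·428)/488 = 46/61.
Residuals: 15/61, -18/61, 18/61, -15/61; SSR = 18/61.

SSR = 0.30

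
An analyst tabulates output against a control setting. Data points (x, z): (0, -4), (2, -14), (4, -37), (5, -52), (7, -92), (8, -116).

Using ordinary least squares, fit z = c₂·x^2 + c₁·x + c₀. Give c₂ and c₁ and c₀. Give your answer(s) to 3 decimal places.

Sums needed: Σx^2·x^2 = 7394, Σx^2·x = 1052, Σx^2 = 158, Σx·x = 158, Σx = 26, Σ1 = 6.
Moment sums: Σx^2·z = -13880, Σx·z = -2008, Σz = -315.
Normal equations: [[7394, 1052, 158]; [1052, 158, 26]; [158, 26, 6]]·[c₂, c₁, c₀]ᵀ = [-13880, -2008, -315]ᵀ.
Row-reducing yields c₂ = -25487/17466, c₁ = -41215/17466, c₀ = -22403/5822.

c₂ = -1.459, c₁ = -2.360, c₀ = -3.848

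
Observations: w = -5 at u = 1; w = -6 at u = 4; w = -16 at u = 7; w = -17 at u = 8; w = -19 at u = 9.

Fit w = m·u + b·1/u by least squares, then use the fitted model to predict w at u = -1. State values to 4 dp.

ŵ = 4.4899

The normal system XᵀX·[m, b]ᵀ = Xᵀw is [[211, 5]; [5, 282181/254016]]·[m, b]ᵀ = [-448, -6563/504]ᵀ.
Determinant 211·(282181/254016) − 5² = 53189791/254016.
m = ((-448)·(282181/254016) − 5·(-6563/504))/(53189791/254016) = -109878328/53189791; b = (211·(-6563/504) − 5·(-448))/(53189791/254016) = -128939832/53189791.
At u = -1: ŵ = (-109878328/53189791)·(-1) + (-128939832/53189791)·(-1) = 238818160/53189791.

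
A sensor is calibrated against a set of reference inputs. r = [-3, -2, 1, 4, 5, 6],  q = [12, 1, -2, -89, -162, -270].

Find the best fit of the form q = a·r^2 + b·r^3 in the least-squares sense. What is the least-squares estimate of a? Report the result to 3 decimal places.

a = -1.613

From the data, Σr^2·r^2 = 2275, Σr^2·r^3 = 11651, Σr^3·r^3 = 67171.
Right-hand side: Σr^2·q = -15084, Σr^3·q = -84600.
Normal equations: [[2275, 11651]; [11651, 67171]]·[a, b]ᵀ = [-15084, -84600]ᵀ.
Eliminating b: 67171·(row 1) − 11651·(row 2) gives 17068224·a = 67171·(-15084) − 11651·(-84600) = -27532764, so a = -2294397/1422352.
Then b = ((-84600) − 11651·(-2294397/1422352))/67171 = -1393443/1422352.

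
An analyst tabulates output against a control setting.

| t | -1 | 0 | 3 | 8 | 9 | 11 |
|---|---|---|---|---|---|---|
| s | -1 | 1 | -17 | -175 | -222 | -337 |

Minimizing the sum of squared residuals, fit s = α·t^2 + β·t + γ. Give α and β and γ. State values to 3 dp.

α = -2.967, β = 1.701, γ = 2.830

AᵀA·[α, β, γ]ᵀ = Aᵀs reads: 25380·α + 2598·β + 276·γ = -70113;  2598·α + 276·β + 30·γ = -7155;  276·α + 30·β + 6·γ = -751.
(Σt^2·t^2 = 25380, Σt^2·t = 2598, Σt^2 = 276, Σt·t = 276, Σt = 30, Σ1 = 6, Σt^2·s = -70113, Σt·s = -7155, Σs = -751.)
Row-reducing yields α = -8101/2730, β = 4643/2730, γ = 3863/1365.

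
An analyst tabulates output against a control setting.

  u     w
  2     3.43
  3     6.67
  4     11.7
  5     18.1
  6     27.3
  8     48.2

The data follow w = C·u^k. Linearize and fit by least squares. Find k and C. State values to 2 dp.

Let Y = ln w. Fitting Y = k·ln u + ln C by least squares:
Σln u = 8.6587, Σ(ln u)² = 13.7340, Σln w = 15.6679, Σln u·ln w = 24.9933.
Equations: 13.7340·k + 8.6587·ln C = 24.9933;  8.6587·k + 6·ln C = 15.6679.
Slope k = (n·Σln u·ln w − Σln u·Σln w)/(n·Σ(ln u)² − (Σln u)²) = (6·24.9933 − 8.6587·15.6679)/7.4309 = 1.92387; ln C = (Σln w − k·Σln u)/n = -0.16505, so C = exp(-0.16505) = 0.84785.

k = 1.92, C = 0.85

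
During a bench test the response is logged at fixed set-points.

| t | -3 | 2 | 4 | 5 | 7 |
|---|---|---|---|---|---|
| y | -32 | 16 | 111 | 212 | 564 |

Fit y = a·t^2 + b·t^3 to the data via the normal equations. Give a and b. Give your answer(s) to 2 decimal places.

The normal system XᵀX·[a, b]ᵀ = Xᵀy is [[3379, 20745]; [20745, 138163]]·[a, b]ᵀ = [34488, 228048]ᵀ.
Eliminating b: 138163·(row 1) − 20745·(row 2) gives 36497752·a = 138163·34488 − 20745·228048 = 34109784, so a = 4263723/4562219.
Then b = (228048 − 20745·(4263723/4562219))/138163 = 6890079/4562219.

a = 0.93, b = 1.51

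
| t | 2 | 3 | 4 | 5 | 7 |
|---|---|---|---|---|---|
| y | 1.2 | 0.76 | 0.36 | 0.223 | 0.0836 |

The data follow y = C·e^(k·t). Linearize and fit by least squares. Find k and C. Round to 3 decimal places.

Taking logs, ln y = k·t + ln C, so regress ln y on t.
Σt = 21.0000, Σ(t)² = 103.0000, Σln y = -5.0961, Σt·ln y = -29.4202.
Equations: 103.0000·k + 21.0000·ln C = -29.4202;  21.0000·k + 5·ln C = -5.0961.
Slope k = (n·Σt·ln y − Σt·Σln y)/(n·Σ(t)² − (Σt)²) = (5·-29.4202 − 21.0000·-5.0961)/74.0000 = -0.54167; ln C = (Σln y − k·Σt)/n = 1.25580, so C = exp(1.25580) = 3.51065.

k = -0.542, C = 3.511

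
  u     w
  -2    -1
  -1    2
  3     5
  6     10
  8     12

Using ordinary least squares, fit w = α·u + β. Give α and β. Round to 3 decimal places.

α = 1.238, β = 2.134

Sums needed: Σu·u = 114, Σu = 14, Σ1 = 5.
For Aᵀw: Σu·w = 171, Σw = 28.
det = 114·5 − 14² = 374.
α = (171·5 − 14·28)/374 = 463/374; β = (114·28 − 14·171)/374 = 399/187.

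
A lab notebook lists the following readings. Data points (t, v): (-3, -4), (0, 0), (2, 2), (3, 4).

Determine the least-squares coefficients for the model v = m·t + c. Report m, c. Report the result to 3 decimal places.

With design matrix X, XᵀX = [[22, 2]; [2, 4]] and Xᵀv = [28, 2]ᵀ.
det = 22·4 − 2² = 84.
m = (28·4 − 2·2)/84 = 9/7; c = (22·2 − 2·28)/84 = -1/7.

m = 1.286, c = -0.143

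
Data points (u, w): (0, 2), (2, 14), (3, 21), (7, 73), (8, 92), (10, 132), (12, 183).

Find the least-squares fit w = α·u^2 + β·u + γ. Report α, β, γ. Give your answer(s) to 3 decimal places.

α = 0.974, β = 3.313, γ = 2.518

The normal system XᵀX·[α, β, γ]ᵀ = Xᵀw is [[37330, 3618, 370]; [3618, 370, 42]; [370, 42, 7]]·[α, β, γ]ᵀ = [49262, 4854, 517]ᵀ.
Row-reducing yields α = 15205/15618, β = 17249/5206, γ = 19663/7809.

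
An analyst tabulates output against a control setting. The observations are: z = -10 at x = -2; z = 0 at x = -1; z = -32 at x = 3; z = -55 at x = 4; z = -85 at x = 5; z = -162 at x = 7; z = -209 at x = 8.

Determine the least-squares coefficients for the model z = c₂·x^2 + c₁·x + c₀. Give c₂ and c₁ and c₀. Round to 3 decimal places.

Setting ∂/∂c₂ … = 0 gives: 7476·c₂ + 1062·c₁ + 168·c₀ = -24647;  1062·c₂ + 168·c₁ + 24·c₀ = -3527;  168·c₂ + 24·c₁ + 7·c₀ = -553.
Solving the 3×3 system (Gaussian elimination) gives c₂ = -30389/9834, c₁ = -14819/9834, c₀ = 543/1639.

c₂ = -3.090, c₁ = -1.507, c₀ = 0.331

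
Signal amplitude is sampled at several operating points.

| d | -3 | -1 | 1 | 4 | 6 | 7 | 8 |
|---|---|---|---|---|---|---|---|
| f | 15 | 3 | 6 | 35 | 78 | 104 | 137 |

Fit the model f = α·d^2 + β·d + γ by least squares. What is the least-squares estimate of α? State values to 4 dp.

α = 1.9747

Compute the Gram sums: Σd^2·d^2 = 8132, Σd^2·d = 1108, Σd^2 = 176, Σd·d = 176, Σd = 22, Σ1 = 7.
And Σd^2·f = 17376, Σd·f = 2390, Σf = 378.
So MᵀM·[α, β, γ]ᵀ = Mᵀf: [[8132, 1108, 176]; [1108, 176, 22]; [176, 22, 7]]·[α, β, γ]ᵀ = [17376, 2390, 378]ᵀ.
Solving the 3×3 system (Gaussian elimination) gives α = 152461/77208, β = 76831/77208, γ = 15743/12868.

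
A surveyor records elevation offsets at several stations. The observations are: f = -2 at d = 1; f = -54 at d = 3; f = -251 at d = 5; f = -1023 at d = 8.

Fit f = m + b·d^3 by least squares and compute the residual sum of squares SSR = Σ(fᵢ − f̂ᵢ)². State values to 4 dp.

From the data, Σ1 = 4, Σd^3 = 665, Σd^3·d^3 = 278499.
Moment sums: Σf = -1330, Σd^3·f = -556611.
Normal equations: [[4, 665]; [665, 278499]]·[m, b]ᵀ = [-1330, -556611]ᵀ.
Eliminating b: 278499·(row 1) − 665·(row 2) gives 671771·m = 278499·(-1330) − 665·(-556611) = -257355, so m = -257355/671771.
Then b = ((-556611) − 665·(-257355/671771))/278499 = -1341994/671771.
Residuals: 255807/671771, 215559/671771, -607916/671771, 136550/671771; SSR = 744466/671771.

SSR = 1.1082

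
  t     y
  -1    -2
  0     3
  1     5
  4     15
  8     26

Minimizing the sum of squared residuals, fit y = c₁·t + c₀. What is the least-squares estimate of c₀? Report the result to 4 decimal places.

c₀ = 2.0827

Sums needed: Σt·t = 82, Σt = 12, Σ1 = 5.
Moment sums: Σt·y = 275, Σy = 47.
So MᵀM·[c₁, c₀]ᵀ = Mᵀy: [[82, 12]; [12, 5]]·[c₁, c₀]ᵀ = [275, 47]ᵀ.
Determinant 82·5 − 12² = 266.
c₁ = (275·5 − 12·47)/266 = 811/266; c₀ = (82·47 − 12·275)/266 = 277/133.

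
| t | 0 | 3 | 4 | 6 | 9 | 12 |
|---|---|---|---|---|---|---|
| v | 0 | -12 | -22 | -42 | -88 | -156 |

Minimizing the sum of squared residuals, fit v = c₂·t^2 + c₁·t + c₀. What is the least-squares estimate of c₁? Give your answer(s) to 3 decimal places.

Compute the Gram sums: Σt^2·t^2 = 28930, Σt^2·t = 2764, Σt^2 = 286, Σt·t = 286, Σt = 34, Σ1 = 6.
And Σt^2·v = -31564, Σt·v = -3040, Σv = -320.
XᵀX·[c₂, c₁, c₀]ᵀ = Xᵀv becomes [[28930, 2764, 286]; [2764, 286, 34]; [286, 34, 6]]·[c₂, c₁, c₀]ᵀ = [-31564, -3040, -320]ᵀ.
Inverting the 3×3 Gram matrix, [c₂, c₁, c₀]ᵀ = [-856/861, -830/861, -138/287]ᵀ.

c₁ = -0.964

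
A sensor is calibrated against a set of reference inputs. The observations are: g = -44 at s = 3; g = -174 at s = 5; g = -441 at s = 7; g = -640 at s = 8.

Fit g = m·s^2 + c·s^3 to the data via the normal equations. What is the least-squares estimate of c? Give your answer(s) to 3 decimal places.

Forming AᵀA = [[7203, 52943]; [52943, 396147]] and Aᵀg = [-67315, -501881]ᵀ gives AᵀA·[m, c]ᵀ = Aᵀg.
Eliminating c: 396147·(row 1) − 52943·(row 2) gives 50485592·m = 396147·(-67315) − 52943·(-501881) = -95549522, so m = -47774761/25242796.
Then c = ((-501881) − 52943·(-47774761/25242796))/396147 = -25595399/25242796.

c = -1.014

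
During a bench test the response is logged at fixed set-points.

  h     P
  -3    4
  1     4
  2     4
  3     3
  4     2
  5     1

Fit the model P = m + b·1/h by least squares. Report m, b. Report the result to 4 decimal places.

The normal equations are: 6·m + (39/20)·b = 18;  (39/20)·m + (5669/3600)·b = 191/30.
(Σ1 = 6, Σ1/h = 39/20, Σ1/h·1/h = 5669/3600, ΣP = 18, Σ1/h·P = 191/30.)
det = 6·(5669/3600) − (39/20)² = 271/48.
m = (18·(5669/3600) − (39/20)·(191/30))/(271/48) = 19116/6775; b = (6·(191/30) − (39/20)·18)/(271/48) = 744/1355.

m = 2.8215, b = 0.5491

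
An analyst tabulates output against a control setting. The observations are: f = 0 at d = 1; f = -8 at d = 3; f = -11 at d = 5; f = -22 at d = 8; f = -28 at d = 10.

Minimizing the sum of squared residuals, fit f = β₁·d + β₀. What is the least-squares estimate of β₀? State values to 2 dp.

Setting ∂/∂β₁ … = 0 gives: 199·β₁ + 27·β₀ = -535;  27·β₁ + 5·β₀ = -69.
Eliminating β₀: 5·(row 1) − 27·(row 2) gives 266·β₁ = 5·(-535) − 27·(-69) = -812, so β₁ = -58/19.
Then β₀ = ((-69) − 27·(-58/19))/5 = 51/19.

β₀ = 2.68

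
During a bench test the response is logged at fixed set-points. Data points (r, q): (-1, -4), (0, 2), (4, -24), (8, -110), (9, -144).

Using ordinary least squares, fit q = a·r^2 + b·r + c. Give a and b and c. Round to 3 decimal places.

a = -2.004, b = 2.031, c = 0.802

Setting ∂/∂a … = 0 gives: 10914·a + 1304·b + 162·c = -19092;  1304·a + 162·b + 20·c = -2268;  162·a + 20·b + 5·c = -280.
(Σr^2·r^2 = 10914, Σr^2·r = 1304, Σr^2 = 162, Σr·r = 162, Σr = 20, Σ1 = 5, Σr^2·q = -19092, Σr·q = -2268, Σq = -280.)
Row-reducing yields a = -2090/1043, b = 2118/1043, c = 836/1043.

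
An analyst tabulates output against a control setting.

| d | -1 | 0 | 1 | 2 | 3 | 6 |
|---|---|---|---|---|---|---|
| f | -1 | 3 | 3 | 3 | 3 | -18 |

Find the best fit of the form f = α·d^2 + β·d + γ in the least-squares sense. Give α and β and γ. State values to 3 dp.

α = -1.009, β = 2.685, γ = 2.489

Entries of AᵀA: Σd^2·d^2 = 1395, Σd^2·d = 251, Σd^2 = 51, Σd·d = 51, Σd = 11, Σ1 = 6.
For Aᵀf: Σd^2·f = -607, Σd·f = -89, Σf = -7.
AᵀA·[α, β, γ]ᵀ = Aᵀf becomes [[1395, 251, 51]; [251, 51, 11]; [51, 11, 6]]·[α, β, γ]ᵀ = [-607, -89, -7]ᵀ.
Row-reducing yields α = -977/968, β = 12997/4840, γ = 1506/605.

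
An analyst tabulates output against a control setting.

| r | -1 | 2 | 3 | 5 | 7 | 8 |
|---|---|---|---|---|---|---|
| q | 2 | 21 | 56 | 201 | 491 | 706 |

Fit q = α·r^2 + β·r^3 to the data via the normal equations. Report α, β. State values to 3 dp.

α = 3.118, β = 0.988

Sums needed: Σr^2·r^2 = 7220, Σr^2·r^3 = 52974, Σr^3·r^3 = 396212.
For Aᵀq: Σr^2·q = 74858, Σr^3·q = 556688.
Normal equations: [[7220, 52974]; [52974, 396212]]·[α, β]ᵀ = [74858, 556688]ᵀ.
Δ = 7220·396212 − 52974² = 54405964.
α = (74858·396212 − 52974·556688)/54405964 = 42411946/13601491; β = (7220·556688 − 52974·74858)/54405964 = 13439917/13601491.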